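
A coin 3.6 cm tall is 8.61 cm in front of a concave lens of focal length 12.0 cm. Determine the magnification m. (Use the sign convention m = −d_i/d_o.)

m = +0.582

For a concave lens, f = -12.0 cm.
1/d_i = 1/f − 1/d_o = 1/(-12.00) − 1/(8.61) = -0.1995, so d_i = -5.013 cm.
m = −d_i/d_o = −(-5.013)/(8.61) = +0.582.
The image is virtual, upright and reduced, on the same side as the object.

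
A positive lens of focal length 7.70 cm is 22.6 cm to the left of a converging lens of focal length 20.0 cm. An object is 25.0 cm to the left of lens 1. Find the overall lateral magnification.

m = -1.04

Lens 1: 1/d_i1 = 1/(7.70) − 1/(25.0) = 0.08987, so d_i1 = 11.13 cm; m₁ = −d_i1/d_o1 = -0.4452.
d_o2 = 22.6 − (11.13) = 11.47 cm.
Lens 2: 1/d_i2 = 1/(20.0) − 1/(11.47) = -0.03718, so d_i2 = -26.89 cm; m₂ = −d_i2/d_o2 = +2.345.
m = m₁·m₂ = (-0.4452)(+2.345) = -1.04.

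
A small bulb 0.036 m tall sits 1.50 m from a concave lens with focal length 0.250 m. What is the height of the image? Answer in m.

For a concave lens, f = -0.250 m.
1/d_i = 1/f − 1/d_o = 1/(-0.2500) − 1/(1.50) = -4.667, so d_i = -0.2143 m.
m = −d_i/d_o = +0.1429.
|h_i| = |m|·h_o = 0.1429 × 0.036 = 0.00514 m. The image is virtual, upright and reduced, on the same side as the object.

0.00514 m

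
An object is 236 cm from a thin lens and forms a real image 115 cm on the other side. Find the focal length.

f = 77.3 cm (converging)

Real image ⇒ d_i = +115 cm.
1/f = 1/d_o + 1/d_i = 1/(236) + 1/(115) = 0.01293, so f = 77.3 cm.
Since f is positive, the thin lens is converging.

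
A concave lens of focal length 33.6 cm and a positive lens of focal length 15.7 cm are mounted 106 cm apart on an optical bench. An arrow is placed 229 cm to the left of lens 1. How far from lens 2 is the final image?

17.8 cm

Lens 1 is diverging, so f₁ = −33.6 cm.
Lens 1: 1/d_i1 = 1/f₁ − 1/d_o1 = 1/(-33.6) − 1/(229) = -0.03413, so d_i1 = -29.30 cm.
The intermediate image is 29.30 cm to the left of lens 1 (virtual), which is 106 − (-29.30) = 135.3 cm to the left of lens 2, so d_o2 = +135.3 cm.
Lens 2: 1/d_i2 = 1/f₂ − 1/d_o2 = 1/(15.7) − 1/(135.3) = 0.05630, so d_i2 = 17.8 cm.
The final image is real, 17.8 cm to the right of lens 2 (overall magnification ≈ -0.017).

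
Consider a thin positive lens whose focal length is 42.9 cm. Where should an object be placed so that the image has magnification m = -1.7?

m = −d_i/d_o ⇒ d_i = −m·d_o.
1/f = 1/d_o + 1/d_i = 1/d_o − 1/(m·d_o) = (1 − 1/m)/d_o, so d_o = f(1 − 1/m) = (42.90)(1 − 1/(-1.7)) = 68.1 cm.

68.1 cm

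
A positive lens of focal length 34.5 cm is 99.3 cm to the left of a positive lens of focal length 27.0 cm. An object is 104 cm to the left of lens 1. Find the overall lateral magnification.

Lens 1: 1/d_i1 = 1/(34.5) − 1/(104) = 0.01937, so d_i1 = 51.63 cm; m₁ = −d_i1/d_o1 = -0.4964.
d_o2 = 99.3 − (51.63) = 47.67 cm.
Lens 2: 1/d_i2 = 1/(27.0) − 1/(47.67) = 0.01606, so d_i2 = 62.27 cm; m₂ = −d_i2/d_o2 = -1.306.
m = m₁·m₂ = (-0.4964)(-1.306) = +0.648.

m = +0.648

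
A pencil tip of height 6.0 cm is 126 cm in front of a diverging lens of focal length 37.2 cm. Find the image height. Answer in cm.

For a diverging lens, f = -37.2 cm.
1/d_i = 1/f − 1/d_o = 1/(-37.20) − 1/(126) = -0.03482, so d_i = -28.72 cm.
m = −d_i/d_o = +0.2279.
|h_i| = |m|·h_o = 0.2279 × 6.0 = 1.37 cm. The image is virtual, upright and reduced, on the same side as the object.

1.37 cm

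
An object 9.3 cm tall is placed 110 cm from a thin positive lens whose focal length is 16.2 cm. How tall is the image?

1.61 cm

1/d_i = 1/f − 1/d_o = 1/(16.20) − 1/(110) = 0.05264, so d_i = 19.00 cm.
m = −d_i/d_o = -0.1727.
|h_i| = |m|·h_o = 0.1727 × 9.3 = 1.61 cm. The image is real, inverted and reduced, on the far side of the lens.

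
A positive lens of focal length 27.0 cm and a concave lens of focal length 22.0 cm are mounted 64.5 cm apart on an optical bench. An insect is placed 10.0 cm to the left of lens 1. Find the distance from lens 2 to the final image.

Lens 1: 1/d_i1 = 1/f₁ − 1/d_o1 = 1/(27.0) − 1/(10.0) = -0.06296, so d_i1 = -15.88 cm.
The intermediate image is 15.88 cm to the left of lens 1 (virtual), which is 64.5 − (-15.88) = 80.38 cm to the left of lens 2, so d_o2 = +80.38 cm.
Lens 2 is diverging, so f₂ = −22.0 cm.
Lens 2: 1/d_i2 = 1/f₂ − 1/d_o2 = 1/(-22.0) − 1/(80.38) = -0.05790, so d_i2 = -17.3 cm.
The final image is virtual, 17.3 cm to the left of lens 2 (overall magnification ≈ 0.34).

17.3 cm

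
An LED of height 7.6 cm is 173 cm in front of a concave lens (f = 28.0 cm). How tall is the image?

1.06 cm

For a concave lens, f = -28.0 cm.
1/d_i = 1/f − 1/d_o = 1/(-28.00) − 1/(173) = -0.04149, so d_i = -24.10 cm.
m = −d_i/d_o = +0.1393.
|h_i| = |m|·h_o = 0.1393 × 7.6 = 1.06 cm. The image is virtual, upright and reduced, on the same side as the object.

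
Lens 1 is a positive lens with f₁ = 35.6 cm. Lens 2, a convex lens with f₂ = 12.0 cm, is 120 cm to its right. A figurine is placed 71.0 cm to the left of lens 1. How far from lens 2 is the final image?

15.9 cm

Lens 1: 1/d_i1 = 1/f₁ − 1/d_o1 = 1/(35.6) − 1/(71.0) = 0.01401, so d_i1 = 71.40 cm.
The intermediate image is 71.40 cm to the right of lens 1, which is 120 − (71.40) = 48.60 cm to the left of lens 2, so d_o2 = +48.60 cm.
Lens 2: 1/d_i2 = 1/f₂ − 1/d_o2 = 1/(12.0) − 1/(48.60) = 0.06276, so d_i2 = 15.9 cm.
The final image is real, 15.9 cm to the right of lens 2 (overall magnification ≈ 0.33).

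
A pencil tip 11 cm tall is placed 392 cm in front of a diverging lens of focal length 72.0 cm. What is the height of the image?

1.71 cm

For a diverging lens, f = -72.0 cm.
1/d_i = 1/f − 1/d_o = 1/(-72.00) − 1/(392) = -0.01644, so d_i = -60.83 cm.
m = −d_i/d_o = +0.1552.
|h_i| = |m|·h_o = 0.1552 × 11 = 1.71 cm. The image is virtual, upright and reduced, on the same side as the object.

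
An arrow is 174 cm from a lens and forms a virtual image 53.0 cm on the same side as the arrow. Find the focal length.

Virtual image ⇒ d_i = −53.0 cm.
1/f = 1/d_o + 1/d_i = 1/(174) + 1/(-53.0) = -0.01312, so f = -76.2 cm.
Since f is negative, the lens is diverging.

f = -76.2 cm (diverging)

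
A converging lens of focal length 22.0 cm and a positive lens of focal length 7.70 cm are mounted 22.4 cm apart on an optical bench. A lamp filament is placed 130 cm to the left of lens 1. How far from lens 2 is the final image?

Lens 1: 1/d_i1 = 1/f₁ − 1/d_o1 = 1/(22.0) − 1/(130) = 0.03776, so d_i1 = 26.48 cm.
The intermediate image is 26.48 cm to the right of lens 1, which lies 4.080 cm to the right of lens 2 — a virtual object — so d_o2 = −4.080 cm.
Lens 2: 1/d_i2 = 1/f₂ − 1/d_o2 = 1/(7.70) − 1/(-4.080) = 0.3750, so d_i2 = 2.67 cm.
The final image is real, 2.67 cm to the right of lens 2 (overall magnification ≈ -0.13).

2.67 cm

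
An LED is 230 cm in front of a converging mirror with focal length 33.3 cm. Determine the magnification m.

m = -0.169

1/d_i = 1/f − 1/d_o = 1/(33.30) − 1/(230) = 0.02568, so d_i = 38.94 cm.
m = −d_i/d_o = −(38.94)/(230) = -0.169.
The image is real, inverted and reduced, in front of the mirror.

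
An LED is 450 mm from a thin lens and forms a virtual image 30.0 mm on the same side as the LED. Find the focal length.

f = -32.1 mm (diverging)

Virtual image ⇒ d_i = −30.0 mm.
1/f = 1/d_o + 1/d_i = 1/(450) + 1/(-30.0) = -0.03111, so f = -32.1 mm.
Since f is negative, the thin lens is diverging.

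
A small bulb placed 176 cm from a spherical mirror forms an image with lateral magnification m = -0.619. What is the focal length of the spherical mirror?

m = −d_i/d_o ⇒ d_i = −m·d_o = −(-0.619)·(176) = 108.9 cm.
1/f = 1/d_o + 1/d_i = 1/(176) + 1/(108.9) = 0.01486, so f = 67.3 cm.
Since f is positive, the spherical mirror is concave.

f = 67.3 cm (concave)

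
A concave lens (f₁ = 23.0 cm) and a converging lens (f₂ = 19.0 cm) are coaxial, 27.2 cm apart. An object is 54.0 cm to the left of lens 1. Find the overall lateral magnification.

f₁ = −23.0 cm (diverging).
Lens 1: 1/d_i1 = 1/(-23.0) − 1/(54.0) = -0.06200, so d_i1 = -16.13 cm; m₁ = −d_i1/d_o1 = +0.2987.
d_o2 = 27.2 − (-16.13) = 43.33 cm.
Lens 2: 1/d_i2 = 1/(19.0) − 1/(43.33) = 0.02955, so d_i2 = 33.84 cm; m₂ = −d_i2/d_o2 = -0.7809.
m = m₁·m₂ = (+0.2987)(-0.7809) = -0.233.

m = -0.233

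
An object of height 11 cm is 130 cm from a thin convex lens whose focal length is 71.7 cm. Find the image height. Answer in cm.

13.5 cm

1/d_i = 1/f − 1/d_o = 1/(71.70) − 1/(130) = 0.006255, so d_i = 159.9 cm.
m = −d_i/d_o = -1.230.
|h_i| = |m|·h_o = 1.230 × 11 = 13.5 cm. The image is real, inverted and enlarged, on the far side of the lens.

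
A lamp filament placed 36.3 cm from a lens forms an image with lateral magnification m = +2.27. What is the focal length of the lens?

m = −d_i/d_o ⇒ d_i = −m·d_o = −(+2.27)·(36.3) = -82.40 cm.
1/f = 1/d_o + 1/d_i = 1/(36.3) + 1/(-82.40) = 0.01541, so f = 64.9 cm.
Since f is positive, the lens is converging.

f = 64.9 cm (converging)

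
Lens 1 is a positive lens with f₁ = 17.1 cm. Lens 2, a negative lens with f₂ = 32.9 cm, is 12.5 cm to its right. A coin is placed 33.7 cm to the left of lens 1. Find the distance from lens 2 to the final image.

Lens 1: 1/d_i1 = 1/f₁ − 1/d_o1 = 1/(17.1) − 1/(33.7) = 0.02881, so d_i1 = 34.72 cm.
The intermediate image is 34.72 cm to the right of lens 1, which lies 22.22 cm to the right of lens 2 — a virtual object — so d_o2 = −22.22 cm.
Lens 2 is diverging, so f₂ = −32.9 cm.
Lens 2: 1/d_i2 = 1/f₂ − 1/d_o2 = 1/(-32.9) − 1/(-22.22) = 0.01461, so d_i2 = 68.4 cm.
The final image is real, 68.4 cm to the right of lens 2 (overall magnification ≈ -3.2).

68.4 cm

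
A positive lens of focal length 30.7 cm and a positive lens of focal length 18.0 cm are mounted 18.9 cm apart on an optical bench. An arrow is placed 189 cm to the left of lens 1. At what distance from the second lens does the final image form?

8.94 cm

Lens 1: 1/d_i1 = 1/f₁ − 1/d_o1 = 1/(30.7) − 1/(189) = 0.02728, so d_i1 = 36.65 cm.
The intermediate image is 36.65 cm to the right of lens 1, which lies 17.75 cm to the right of lens 2 — a virtual object — so d_o2 = −17.75 cm.
Lens 2: 1/d_i2 = 1/f₂ − 1/d_o2 = 1/(18.0) − 1/(-17.75) = 0.1119, so d_i2 = 8.94 cm.
The final image is real, 8.94 cm to the right of lens 2 (overall magnification ≈ -0.098).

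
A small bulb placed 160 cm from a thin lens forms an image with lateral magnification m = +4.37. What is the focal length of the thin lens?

m = −d_i/d_o ⇒ d_i = −m·d_o = −(+4.37)·(160) = -699.2 cm.
1/f = 1/d_o + 1/d_i = 1/(160) + 1/(-699.2) = 0.004820, so f = 207 cm.
Since f is positive, the thin lens is converging.

f = 207 cm (converging)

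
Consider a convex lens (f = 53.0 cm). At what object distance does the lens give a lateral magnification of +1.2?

m = −d_i/d_o ⇒ d_i = −m·d_o.
1/f = 1/d_o + 1/d_i = 1/d_o − 1/(m·d_o) = (1 − 1/m)/d_o, so d_o = f(1 − 1/m) = (53.00)(1 − 1/(+1.2)) = 8.83 cm.

8.83 cm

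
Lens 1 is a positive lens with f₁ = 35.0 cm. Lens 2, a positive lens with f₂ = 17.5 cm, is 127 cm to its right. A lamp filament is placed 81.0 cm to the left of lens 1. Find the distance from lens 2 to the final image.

Lens 1: 1/d_i1 = 1/f₁ − 1/d_o1 = 1/(35.0) − 1/(81.0) = 0.01623, so d_i1 = 61.63 cm.
The intermediate image is 61.63 cm to the right of lens 1, which is 127 − (61.63) = 65.37 cm to the left of lens 2, so d_o2 = +65.37 cm.
Lens 2: 1/d_i2 = 1/f₂ − 1/d_o2 = 1/(17.5) − 1/(65.37) = 0.04185, so d_i2 = 23.9 cm.
The final image is real, 23.9 cm to the right of lens 2 (overall magnification ≈ 0.28).

23.9 cm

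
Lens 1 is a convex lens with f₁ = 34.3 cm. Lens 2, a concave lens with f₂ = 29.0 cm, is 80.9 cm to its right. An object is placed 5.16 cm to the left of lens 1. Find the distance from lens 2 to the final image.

21.7 cm

Lens 1: 1/d_i1 = 1/f₁ − 1/d_o1 = 1/(34.3) − 1/(5.16) = -0.1646, so d_i1 = -6.074 cm.
The intermediate image is 6.074 cm to the left of lens 1 (virtual), which is 80.9 − (-6.074) = 86.97 cm to the left of lens 2, so d_o2 = +86.97 cm.
Lens 2 is diverging, so f₂ = −29.0 cm.
Lens 2: 1/d_i2 = 1/f₂ − 1/d_o2 = 1/(-29.0) − 1/(86.97) = -0.04598, so d_i2 = -21.7 cm.
The final image is virtual, 21.7 cm to the left of lens 2 (overall magnification ≈ 0.29).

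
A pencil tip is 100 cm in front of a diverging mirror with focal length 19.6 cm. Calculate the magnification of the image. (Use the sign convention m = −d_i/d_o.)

For a diverging mirror, f = -19.6 cm.
1/d_i = 1/f − 1/d_o = 1/(-19.60) − 1/(100) = -0.06102, so d_i = -16.39 cm.
m = −d_i/d_o = −(-16.39)/(100) = +0.164.
The image is virtual, upright and reduced, behind the mirror.

m = +0.164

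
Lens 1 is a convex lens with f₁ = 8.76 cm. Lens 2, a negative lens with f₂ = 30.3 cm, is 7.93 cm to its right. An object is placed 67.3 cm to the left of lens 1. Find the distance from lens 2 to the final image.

Lens 1: 1/d_i1 = 1/f₁ − 1/d_o1 = 1/(8.76) − 1/(67.3) = 0.09930, so d_i1 = 10.07 cm.
The intermediate image is 10.07 cm to the right of lens 1, which lies 2.140 cm to the right of lens 2 — a virtual object — so d_o2 = −2.140 cm.
Lens 2 is diverging, so f₂ = −30.3 cm.
Lens 2: 1/d_i2 = 1/f₂ − 1/d_o2 = 1/(-30.3) − 1/(-2.140) = 0.4343, so d_i2 = 2.30 cm.
The final image is real, 2.30 cm to the right of lens 2 (overall magnification ≈ -0.16).

2.30 cm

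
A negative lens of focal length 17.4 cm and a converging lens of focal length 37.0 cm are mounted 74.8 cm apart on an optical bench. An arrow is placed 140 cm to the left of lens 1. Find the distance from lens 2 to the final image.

Lens 1 is diverging, so f₁ = −17.4 cm.
Lens 1: 1/d_i1 = 1/f₁ − 1/d_o1 = 1/(-17.4) − 1/(140) = -0.06461, so d_i1 = -15.48 cm.
The intermediate image is 15.48 cm to the left of lens 1 (virtual), which is 74.8 − (-15.48) = 90.28 cm to the left of lens 2, so d_o2 = +90.28 cm.
Lens 2: 1/d_i2 = 1/f₂ − 1/d_o2 = 1/(37.0) − 1/(90.28) = 0.01595, so d_i2 = 62.7 cm.
The final image is real, 62.7 cm to the right of lens 2 (overall magnification ≈ -0.077).

62.7 cm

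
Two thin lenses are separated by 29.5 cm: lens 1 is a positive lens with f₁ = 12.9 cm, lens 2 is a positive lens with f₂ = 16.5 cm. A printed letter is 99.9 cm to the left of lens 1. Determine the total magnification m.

m = -1.35

Lens 1: 1/d_i1 = 1/(12.9) − 1/(99.9) = 0.06751, so d_i1 = 14.81 cm; m₁ = −d_i1/d_o1 = -0.1482.
d_o2 = 29.5 − (14.81) = 14.69 cm.
Lens 2: 1/d_i2 = 1/(16.5) − 1/(14.69) = -0.007467, so d_i2 = -133.9 cm; m₂ = −d_i2/d_o2 = +9.116.
m = m₁·m₂ = (-0.1482)(+9.116) = -1.35.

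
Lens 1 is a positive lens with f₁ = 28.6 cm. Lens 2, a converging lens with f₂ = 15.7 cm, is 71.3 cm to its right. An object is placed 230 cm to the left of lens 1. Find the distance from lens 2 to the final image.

Lens 1: 1/d_i1 = 1/f₁ − 1/d_o1 = 1/(28.6) − 1/(230) = 0.03062, so d_i1 = 32.66 cm.
The intermediate image is 32.66 cm to the right of lens 1, which is 71.3 − (32.66) = 38.64 cm to the left of lens 2, so d_o2 = +38.64 cm.
Lens 2: 1/d_i2 = 1/f₂ − 1/d_o2 = 1/(15.7) − 1/(38.64) = 0.03781, so d_i2 = 26.4 cm.
The final image is real, 26.4 cm to the right of lens 2 (overall magnification ≈ 0.097).

26.4 cm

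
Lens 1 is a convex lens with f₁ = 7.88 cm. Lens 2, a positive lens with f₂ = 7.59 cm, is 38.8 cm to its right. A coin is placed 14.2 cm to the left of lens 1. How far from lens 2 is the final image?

11.9 cm

Lens 1: 1/d_i1 = 1/f₁ − 1/d_o1 = 1/(7.88) − 1/(14.2) = 0.05648, so d_i1 = 17.71 cm.
The intermediate image is 17.71 cm to the right of lens 1, which is 38.8 − (17.71) = 21.09 cm to the left of lens 2, so d_o2 = +21.09 cm.
Lens 2: 1/d_i2 = 1/f₂ − 1/d_o2 = 1/(7.59) − 1/(21.09) = 0.08434, so d_i2 = 11.9 cm.
The final image is real, 11.9 cm to the right of lens 2 (overall magnification ≈ 0.70).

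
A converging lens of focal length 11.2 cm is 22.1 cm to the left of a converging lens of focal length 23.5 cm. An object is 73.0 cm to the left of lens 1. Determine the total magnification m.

m = -0.291

Lens 1: 1/d_i1 = 1/(11.2) − 1/(73.0) = 0.07559, so d_i1 = 13.23 cm; m₁ = −d_i1/d_o1 = -0.1812.
d_o2 = 22.1 − (13.23) = 8.870 cm.
Lens 2: 1/d_i2 = 1/(23.5) − 1/(8.870) = -0.07019, so d_i2 = -14.25 cm; m₂ = −d_i2/d_o2 = +1.606.
m = m₁·m₂ = (-0.1812)(+1.606) = -0.291.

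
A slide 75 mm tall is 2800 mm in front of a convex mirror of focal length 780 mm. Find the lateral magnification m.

For a convex mirror, f = -780 mm.
1/d_i = 1/f − 1/d_o = 1/(-780.0) − 1/(2800) = -0.001639, so d_i = -610.1 mm.
m = −d_i/d_o = −(-610.1)/(2800) = +0.218.
The image is virtual, upright and reduced, behind the mirror.

m = +0.218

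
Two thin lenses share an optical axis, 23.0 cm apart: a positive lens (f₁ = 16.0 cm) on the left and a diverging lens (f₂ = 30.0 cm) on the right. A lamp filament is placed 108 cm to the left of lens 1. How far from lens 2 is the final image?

3.70 cm

Lens 1: 1/d_i1 = 1/f₁ − 1/d_o1 = 1/(16.0) − 1/(108) = 0.05324, so d_i1 = 18.78 cm.
The intermediate image is 18.78 cm to the right of lens 1, which is 23.0 − (18.78) = 4.220 cm to the left of lens 2, so d_o2 = +4.220 cm.
Lens 2 is diverging, so f₂ = −30.0 cm.
Lens 2: 1/d_i2 = 1/f₂ − 1/d_o2 = 1/(-30.0) − 1/(4.220) = -0.2703, so d_i2 = -3.70 cm.
The final image is virtual, 3.70 cm to the left of lens 2 (overall magnification ≈ -0.15).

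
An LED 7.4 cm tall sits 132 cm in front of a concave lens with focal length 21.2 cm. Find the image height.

For a concave lens, f = -21.2 cm.
1/d_i = 1/f − 1/d_o = 1/(-21.20) − 1/(132) = -0.05475, so d_i = -18.27 cm.
m = −d_i/d_o = +0.1384.
|h_i| = |m|·h_o = 0.1384 × 7.4 = 1.02 cm. The image is virtual, upright and reduced, on the same side as the object.

1.02 cm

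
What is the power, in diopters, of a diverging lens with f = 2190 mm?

P = -0.457 D

For a diverging lens, f = −2190 mm.
f = -219 cm = -2.19 m.
P = 1/f = 1/(-2.19 m) = -0.457 D.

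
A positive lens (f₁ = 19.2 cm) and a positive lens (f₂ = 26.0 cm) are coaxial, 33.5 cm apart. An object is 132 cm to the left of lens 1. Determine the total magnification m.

Lens 1: 1/d_i1 = 1/(19.2) − 1/(132) = 0.04451, so d_i1 = 22.47 cm; m₁ = −d_i1/d_o1 = -0.1702.
d_o2 = 33.5 − (22.47) = 11.03 cm.
Lens 2: 1/d_i2 = 1/(26.0) − 1/(11.03) = -0.05220, so d_i2 = -19.16 cm; m₂ = −d_i2/d_o2 = +1.737.
m = m₁·m₂ = (-0.1702)(+1.737) = -0.296.

m = -0.296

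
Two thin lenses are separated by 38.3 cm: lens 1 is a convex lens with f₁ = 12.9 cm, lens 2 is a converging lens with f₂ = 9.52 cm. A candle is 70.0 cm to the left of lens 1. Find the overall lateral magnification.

m = +0.166

Lens 1: 1/d_i1 = 1/(12.9) − 1/(70.0) = 0.06323, so d_i1 = 15.81 cm; m₁ = −d_i1/d_o1 = -0.2259.
d_o2 = 38.3 − (15.81) = 22.49 cm.
Lens 2: 1/d_i2 = 1/(9.52) − 1/(22.49) = 0.06058, so d_i2 = 16.51 cm; m₂ = −d_i2/d_o2 = -0.7340.
m = m₁·m₂ = (-0.2259)(-0.7340) = +0.166.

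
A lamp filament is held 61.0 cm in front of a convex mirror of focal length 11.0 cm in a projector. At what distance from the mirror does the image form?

For a convex mirror, f = -11.0 cm.
Mirror equation: 1/d_i = 1/f − 1/d_o = 1/(-11.00) − 1/(61.0) = -0.09091 − 0.01639 = -0.1073, so d_i = -9.32 cm.
The image is virtual, upright and reduced, behind the mirror.

9.32 cm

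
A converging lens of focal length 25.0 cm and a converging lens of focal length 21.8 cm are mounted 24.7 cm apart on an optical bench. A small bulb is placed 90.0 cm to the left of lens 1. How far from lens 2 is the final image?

Lens 1: 1/d_i1 = 1/f₁ − 1/d_o1 = 1/(25.0) − 1/(90.0) = 0.02889, so d_i1 = 34.62 cm.
The intermediate image is 34.62 cm to the right of lens 1, which lies 9.920 cm to the right of lens 2 — a virtual object — so d_o2 = −9.920 cm.
Lens 2: 1/d_i2 = 1/f₂ − 1/d_o2 = 1/(21.8) − 1/(-9.920) = 0.1467, so d_i2 = 6.82 cm.
The final image is real, 6.82 cm to the right of lens 2 (overall magnification ≈ -0.26).

6.82 cm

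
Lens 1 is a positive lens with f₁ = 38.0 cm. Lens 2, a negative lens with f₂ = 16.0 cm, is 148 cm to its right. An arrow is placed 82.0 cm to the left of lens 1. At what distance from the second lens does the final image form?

Lens 1: 1/d_i1 = 1/f₁ − 1/d_o1 = 1/(38.0) − 1/(82.0) = 0.01412, so d_i1 = 70.82 cm.
The intermediate image is 70.82 cm to the right of lens 1, which is 148 − (70.82) = 77.18 cm to the left of lens 2, so d_o2 = +77.18 cm.
Lens 2 is diverging, so f₂ = −16.0 cm.
Lens 2: 1/d_i2 = 1/f₂ − 1/d_o2 = 1/(-16.0) − 1/(77.18) = -0.07546, so d_i2 = -13.3 cm.
The final image is virtual, 13.3 cm to the left of lens 2 (overall magnification ≈ -0.15).

13.3 cm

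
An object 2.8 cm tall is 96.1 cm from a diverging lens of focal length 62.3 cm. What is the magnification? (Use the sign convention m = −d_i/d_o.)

For a diverging lens, f = -62.3 cm.
1/d_i = 1/f − 1/d_o = 1/(-62.30) − 1/(96.1) = -0.02646, so d_i = -37.80 cm.
m = −d_i/d_o = −(-37.80)/(96.1) = +0.393.
The image is virtual, upright and reduced, on the same side as the object.

m = +0.393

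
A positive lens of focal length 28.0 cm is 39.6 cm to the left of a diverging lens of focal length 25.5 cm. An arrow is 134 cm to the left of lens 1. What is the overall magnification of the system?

m = -0.227

Lens 1: 1/d_i1 = 1/(28.0) − 1/(134) = 0.02825, so d_i1 = 35.40 cm; m₁ = −d_i1/d_o1 = -0.2642.
d_o2 = 39.6 − (35.40) = 4.200 cm.
f₂ = −25.5 cm (diverging).
Lens 2: 1/d_i2 = 1/(-25.5) − 1/(4.200) = -0.2773, so d_i2 = -3.606 cm; m₂ = −d_i2/d_o2 = +0.8586.
m = m₁·m₂ = (-0.2642)(+0.8586) = -0.227.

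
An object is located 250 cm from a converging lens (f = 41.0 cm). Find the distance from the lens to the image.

Lens equation: 1/d_i = 1/f − 1/d_o = 1/(41.00) − 1/(250) = 0.02439 − 0.004000 = 0.02039, so d_i = 49.0 cm.
The image is real, inverted and reduced, on the far side of the lens.

49.0 cm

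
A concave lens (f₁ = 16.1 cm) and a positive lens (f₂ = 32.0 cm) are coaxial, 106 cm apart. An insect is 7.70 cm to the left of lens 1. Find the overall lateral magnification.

f₁ = −16.1 cm (diverging).
Lens 1: 1/d_i1 = 1/(-16.1) − 1/(7.70) = -0.1920, so d_i1 = -5.209 cm; m₁ = −d_i1/d_o1 = +0.6765.
d_o2 = 106 − (-5.209) = 111.2 cm.
Lens 2: 1/d_i2 = 1/(32.0) − 1/(111.2) = 0.02226, so d_i2 = 44.93 cm; m₂ = −d_i2/d_o2 = -0.4040.
m = m₁·m₂ = (+0.6765)(-0.4040) = -0.273.

m = -0.273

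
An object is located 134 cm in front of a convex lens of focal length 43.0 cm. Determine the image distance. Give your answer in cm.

Thin-lens equation: 1/v = 1/f − 1/u = 1/(43.00) − 1/(134) = 0.02326 − 0.007463 = 0.01579, so v = 63.3 cm.
The image is real, inverted and reduced, on the far side of the lens.

63.3 cm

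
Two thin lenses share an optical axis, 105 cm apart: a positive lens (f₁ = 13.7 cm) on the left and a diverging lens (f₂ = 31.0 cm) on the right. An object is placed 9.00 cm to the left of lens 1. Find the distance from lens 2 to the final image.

Lens 1: 1/d_i1 = 1/f₁ − 1/d_o1 = 1/(13.7) − 1/(9.00) = -0.03812, so d_i1 = -26.23 cm.
The intermediate image is 26.23 cm to the left of lens 1 (virtual), which is 105 − (-26.23) = 131.2 cm to the left of lens 2, so d_o2 = +131.2 cm.
Lens 2 is diverging, so f₂ = −31.0 cm.
Lens 2: 1/d_i2 = 1/f₂ − 1/d_o2 = 1/(-31.0) − 1/(131.2) = -0.03988, so d_i2 = -25.1 cm.
The final image is virtual, 25.1 cm to the left of lens 2 (overall magnification ≈ 0.56).

25.1 cm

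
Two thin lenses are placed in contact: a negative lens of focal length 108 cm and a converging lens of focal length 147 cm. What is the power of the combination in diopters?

P₁ = 1/f₁ = 1/(-1.08 m) = -0.9259 D; P₂ = 1/f₂ = 1/(1.47 m) = +0.6803 D.
For thin lenses in contact, P = P₁ + P₂ = (-0.9259) + (+0.6803) = -0.246 D.

P = -0.246 D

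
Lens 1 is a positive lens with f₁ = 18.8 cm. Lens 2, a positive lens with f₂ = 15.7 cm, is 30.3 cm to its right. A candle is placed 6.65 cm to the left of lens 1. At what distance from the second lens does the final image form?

Lens 1: 1/d_i1 = 1/f₁ − 1/d_o1 = 1/(18.8) − 1/(6.65) = -0.09718, so d_i1 = -10.29 cm.
The intermediate image is 10.29 cm to the left of lens 1 (virtual), which is 30.3 − (-10.29) = 40.59 cm to the left of lens 2, so d_o2 = +40.59 cm.
Lens 2: 1/d_i2 = 1/f₂ − 1/d_o2 = 1/(15.7) − 1/(40.59) = 0.03906, so d_i2 = 25.6 cm.
The final image is real, 25.6 cm to the right of lens 2 (overall magnification ≈ -0.98).

25.6 cm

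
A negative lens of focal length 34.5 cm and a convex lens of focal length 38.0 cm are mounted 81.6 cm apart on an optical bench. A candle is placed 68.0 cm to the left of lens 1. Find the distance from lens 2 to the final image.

59.7 cm

Lens 1 is diverging, so f₁ = −34.5 cm.
Lens 1: 1/d_i1 = 1/f₁ − 1/d_o1 = 1/(-34.5) − 1/(68.0) = -0.04369, so d_i1 = -22.89 cm.
The intermediate image is 22.89 cm to the left of lens 1 (virtual), which is 81.6 − (-22.89) = 104.5 cm to the left of lens 2, so d_o2 = +104.5 cm.
Lens 2: 1/d_i2 = 1/f₂ − 1/d_o2 = 1/(38.0) − 1/(104.5) = 0.01675, so d_i2 = 59.7 cm.
The final image is real, 59.7 cm to the right of lens 2 (overall magnification ≈ -0.19).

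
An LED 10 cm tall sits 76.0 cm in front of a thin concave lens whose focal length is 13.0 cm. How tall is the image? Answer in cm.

1.46 cm

For a concave lens, f = -13.0 cm.
1/d_i = 1/f − 1/d_o = 1/(-13.00) − 1/(76.0) = -0.09008, so d_i = -11.10 cm.
m = −d_i/d_o = +0.1461.
|h_i| = |m|·h_o = 0.1461 × 10 = 1.46 cm. The image is virtual, upright and reduced, on the same side as the object.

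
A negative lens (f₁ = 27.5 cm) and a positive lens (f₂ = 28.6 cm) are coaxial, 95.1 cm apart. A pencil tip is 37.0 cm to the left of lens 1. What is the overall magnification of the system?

m = -0.148

f₁ = −27.5 cm (diverging).
Lens 1: 1/d_i1 = 1/(-27.5) − 1/(37.0) = -0.06339, so d_i1 = -15.78 cm; m₁ = −d_i1/d_o1 = +0.4265.
d_o2 = 95.1 − (-15.78) = 110.9 cm.
Lens 2: 1/d_i2 = 1/(28.6) − 1/(110.9) = 0.02595, so d_i2 = 38.54 cm; m₂ = −d_i2/d_o2 = -0.3475.
m = m₁·m₂ = (+0.4265)(-0.3475) = -0.148.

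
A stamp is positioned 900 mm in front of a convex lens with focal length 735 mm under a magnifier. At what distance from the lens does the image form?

4010 mm

Thin-lens equation: 1/s_i = 1/f − 1/s_o = 1/(735.0) − 1/(900) = 0.001361 − 0.001111 = 0.0002494, so s_i = 4010 mm.
The image is real, inverted and enlarged, on the far side of the lens.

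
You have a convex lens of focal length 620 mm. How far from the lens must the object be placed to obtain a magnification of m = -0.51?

1840 mm

m = −d_i/d_o ⇒ d_i = −m·d_o.
1/f = 1/d_o + 1/d_i = 1/d_o − 1/(m·d_o) = (1 − 1/m)/d_o, so d_o = f(1 − 1/m) = (620.0)(1 − 1/(-0.51)) = 1840 mm.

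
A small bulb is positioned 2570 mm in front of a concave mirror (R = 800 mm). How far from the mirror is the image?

474 mm

f = R/2 = 800/2 = 400.0 mm.
Mirror equation: 1/v = 1/f − 1/u = 1/(400.0) − 1/(2570) = 0.002500 − 0.0003891 = 0.002111, so v = 474 mm.
The image is real, inverted and reduced, in front of the mirror.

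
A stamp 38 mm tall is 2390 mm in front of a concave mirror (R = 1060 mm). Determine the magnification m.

f = R/2 = 1060/2 = 530.0 mm.
1/d_i = 1/f − 1/d_o = 1/(530.0) − 1/(2390) = 0.001468, so d_i = 681.0 mm.
m = −d_i/d_o = −(681.0)/(2390) = -0.285.
The image is real, inverted and reduced, in front of the mirror.

m = -0.285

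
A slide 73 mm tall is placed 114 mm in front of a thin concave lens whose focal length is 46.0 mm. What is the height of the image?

For a concave lens, f = -46.0 mm.
1/d_i = 1/f − 1/d_o = 1/(-46.00) − 1/(114) = -0.03051, so d_i = -32.77 mm.
m = −d_i/d_o = +0.2875.
|h_i| = |m|·h_o = 0.2875 × 73 = 21.0 mm. The image is virtual, upright and reduced, on the same side as the object.

21.0 mm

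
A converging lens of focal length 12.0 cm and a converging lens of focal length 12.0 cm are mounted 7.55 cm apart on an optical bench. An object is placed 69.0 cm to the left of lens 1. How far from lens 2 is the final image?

Lens 1: 1/d_i1 = 1/f₁ − 1/d_o1 = 1/(12.0) − 1/(69.0) = 0.06884, so d_i1 = 14.53 cm.
The intermediate image is 14.53 cm to the right of lens 1, which lies 6.980 cm to the right of lens 2 — a virtual object — so d_o2 = −6.980 cm.
Lens 2: 1/d_i2 = 1/f₂ − 1/d_o2 = 1/(12.0) − 1/(-6.980) = 0.2266, so d_i2 = 4.41 cm.
The final image is real, 4.41 cm to the right of lens 2 (overall magnification ≈ -0.13).

4.41 cm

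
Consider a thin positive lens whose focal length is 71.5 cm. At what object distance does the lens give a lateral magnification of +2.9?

46.8 cm

m = −d_i/d_o ⇒ d_i = −m·d_o.
1/f = 1/d_o + 1/d_i = 1/d_o − 1/(m·d_o) = (1 − 1/m)/d_o, so d_o = f(1 − 1/m) = (71.50)(1 − 1/(+2.9)) = 46.8 cm.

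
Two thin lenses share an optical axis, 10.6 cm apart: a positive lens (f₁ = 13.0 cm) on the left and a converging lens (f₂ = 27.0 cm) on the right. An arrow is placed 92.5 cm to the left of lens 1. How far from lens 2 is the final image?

Lens 1: 1/d_i1 = 1/f₁ − 1/d_o1 = 1/(13.0) − 1/(92.5) = 0.06611, so d_i1 = 15.13 cm.
The intermediate image is 15.13 cm to the right of lens 1, which lies 4.530 cm to the right of lens 2 — a virtual object — so d_o2 = −4.530 cm.
Lens 2: 1/d_i2 = 1/f₂ − 1/d_o2 = 1/(27.0) − 1/(-4.530) = 0.2578, so d_i2 = 3.88 cm.
The final image is real, 3.88 cm to the right of lens 2 (overall magnification ≈ -0.14).

3.88 cm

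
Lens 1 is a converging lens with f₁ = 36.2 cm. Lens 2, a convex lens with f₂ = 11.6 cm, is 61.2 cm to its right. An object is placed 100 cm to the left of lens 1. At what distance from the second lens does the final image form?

7.25 cm

Lens 1: 1/d_i1 = 1/f₁ − 1/d_o1 = 1/(36.2) − 1/(100) = 0.01762, so d_i1 = 56.74 cm.
The intermediate image is 56.74 cm to the right of lens 1, which is 61.2 − (56.74) = 4.460 cm to the left of lens 2, so d_o2 = +4.460 cm.
Lens 2: 1/d_i2 = 1/f₂ − 1/d_o2 = 1/(11.6) − 1/(4.460) = -0.1380, so d_i2 = -7.25 cm.
The final image is virtual, 7.25 cm to the left of lens 2 (overall magnification ≈ -0.92).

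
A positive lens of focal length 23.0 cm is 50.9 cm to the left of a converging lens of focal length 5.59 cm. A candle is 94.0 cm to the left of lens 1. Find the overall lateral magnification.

m = +0.122

Lens 1: 1/d_i1 = 1/(23.0) − 1/(94.0) = 0.03284, so d_i1 = 30.45 cm; m₁ = −d_i1/d_o1 = -0.3239.
d_o2 = 50.9 − (30.45) = 20.45 cm.
Lens 2: 1/d_i2 = 1/(5.59) − 1/(20.45) = 0.1300, so d_i2 = 7.693 cm; m₂ = −d_i2/d_o2 = -0.3762.
m = m₁·m₂ = (-0.3239)(-0.3762) = +0.122.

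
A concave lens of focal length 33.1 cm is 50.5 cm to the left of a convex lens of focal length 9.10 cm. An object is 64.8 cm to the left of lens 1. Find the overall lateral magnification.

m = -0.0486

f₁ = −33.1 cm (diverging).
Lens 1: 1/d_i1 = 1/(-33.1) − 1/(64.8) = -0.04564, so d_i1 = -21.91 cm; m₁ = −d_i1/d_o1 = +0.3381.
d_o2 = 50.5 − (-21.91) = 72.41 cm.
Lens 2: 1/d_i2 = 1/(9.10) − 1/(72.41) = 0.09608, so d_i2 = 10.41 cm; m₂ = −d_i2/d_o2 = -0.1437.
m = m₁·m₂ = (+0.3381)(-0.1437) = -0.0486.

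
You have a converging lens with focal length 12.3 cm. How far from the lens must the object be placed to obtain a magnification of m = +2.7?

m = −d_i/d_o ⇒ d_i = −m·d_o.
1/f = 1/d_o + 1/d_i = 1/d_o − 1/(m·d_o) = (1 − 1/m)/d_o, so d_o = f(1 − 1/m) = (12.30)(1 − 1/(+2.7)) = 7.74 cm.

7.74 cm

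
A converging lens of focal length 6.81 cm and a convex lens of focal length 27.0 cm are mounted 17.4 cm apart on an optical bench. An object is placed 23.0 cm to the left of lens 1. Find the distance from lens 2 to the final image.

Lens 1: 1/d_i1 = 1/f₁ − 1/d_o1 = 1/(6.81) − 1/(23.0) = 0.1034, so d_i1 = 9.674 cm.
The intermediate image is 9.674 cm to the right of lens 1, which is 17.4 − (9.674) = 7.726 cm to the left of lens 2, so d_o2 = +7.726 cm.
Lens 2: 1/d_i2 = 1/f₂ − 1/d_o2 = 1/(27.0) − 1/(7.726) = -0.09240, so d_i2 = -10.8 cm.
The final image is virtual, 10.8 cm to the left of lens 2 (overall magnification ≈ -0.59).

10.8 cm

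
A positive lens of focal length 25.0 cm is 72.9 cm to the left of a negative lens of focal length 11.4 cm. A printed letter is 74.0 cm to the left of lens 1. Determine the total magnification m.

Lens 1: 1/d_i1 = 1/(25.0) − 1/(74.0) = 0.02649, so d_i1 = 37.76 cm; m₁ = −d_i1/d_o1 = -0.5103.
d_o2 = 72.9 − (37.76) = 35.14 cm.
f₂ = −11.4 cm (diverging).
Lens 2: 1/d_i2 = 1/(-11.4) − 1/(35.14) = -0.1162, so d_i2 = -8.608 cm; m₂ = −d_i2/d_o2 = +0.2450.
m = m₁·m₂ = (-0.5103)(+0.2450) = -0.125.

m = -0.125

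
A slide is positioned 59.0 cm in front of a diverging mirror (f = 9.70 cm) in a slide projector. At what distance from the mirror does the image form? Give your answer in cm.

For a diverging mirror, f = -9.70 cm.
Mirror equation: 1/d_i = 1/f − 1/d_o = 1/(-9.700) − 1/(59.0) = -0.1031 − 0.01695 = -0.1200, so d_i = -8.33 cm.
The image is virtual, upright and reduced, behind the mirror.

8.33 cm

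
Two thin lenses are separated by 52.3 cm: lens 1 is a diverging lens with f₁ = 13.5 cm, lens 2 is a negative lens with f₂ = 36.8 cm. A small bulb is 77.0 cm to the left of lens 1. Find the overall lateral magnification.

f₁ = −13.5 cm (diverging).
Lens 1: 1/d_i1 = 1/(-13.5) − 1/(77.0) = -0.08706, so d_i1 = -11.49 cm; m₁ = −d_i1/d_o1 = +0.1492.
d_o2 = 52.3 − (-11.49) = 63.79 cm.
f₂ = −36.8 cm (diverging).
Lens 2: 1/d_i2 = 1/(-36.8) − 1/(63.79) = -0.04285, so d_i2 = -23.34 cm; m₂ = −d_i2/d_o2 = +0.3658.
m = m₁·m₂ = (+0.1492)(+0.3658) = +0.0546.

m = +0.0546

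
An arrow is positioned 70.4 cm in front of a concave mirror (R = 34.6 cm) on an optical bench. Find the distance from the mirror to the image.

f = R/2 = 34.6/2 = 17.30 cm.
Mirror equation: 1/q = 1/f − 1/p = 1/(17.30) − 1/(70.4) = 0.05780 − 0.01420 = 0.04360, so q = 22.9 cm.
The image is real, inverted and reduced, in front of the mirror.

22.9 cm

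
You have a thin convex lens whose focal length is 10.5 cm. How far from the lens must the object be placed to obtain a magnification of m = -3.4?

13.6 cm

m = −d_i/d_o ⇒ d_i = −m·d_o.
1/f = 1/d_o + 1/d_i = 1/d_o − 1/(m·d_o) = (1 − 1/m)/d_o, so d_o = f(1 − 1/m) = (10.50)(1 − 1/(-3.4)) = 13.6 cm.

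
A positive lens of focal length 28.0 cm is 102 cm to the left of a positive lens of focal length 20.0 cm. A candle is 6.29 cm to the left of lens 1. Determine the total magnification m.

Lens 1: 1/d_i1 = 1/(28.0) − 1/(6.29) = -0.1233, so d_i1 = -8.112 cm; m₁ = −d_i1/d_o1 = +1.290.
d_o2 = 102 − (-8.112) = 110.1 cm.
Lens 2: 1/d_i2 = 1/(20.0) − 1/(110.1) = 0.04092, so d_i2 = 24.44 cm; m₂ = −d_i2/d_o2 = -0.2220.
m = m₁·m₂ = (+1.290)(-0.2220) = -0.286.

m = -0.286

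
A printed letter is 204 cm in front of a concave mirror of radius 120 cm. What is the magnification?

f = R/2 = 120/2 = 60.00 cm.
1/d_i = 1/f − 1/d_o = 1/(60.00) − 1/(204) = 0.01176, so d_i = 85.00 cm.
m = −d_i/d_o = −(85.00)/(204) = -0.417.
The image is real, inverted and reduced, in front of the mirror.

m = -0.417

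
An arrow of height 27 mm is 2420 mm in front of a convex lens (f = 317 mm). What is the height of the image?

1/d_i = 1/f − 1/d_o = 1/(317.0) − 1/(2420) = 0.002741, so d_i = 364.8 mm.
m = −d_i/d_o = -0.1507.
|h_i| = |m|·h_o = 0.1507 × 27 = 4.07 mm. The image is real, inverted and reduced, on the far side of the lens.

4.07 mm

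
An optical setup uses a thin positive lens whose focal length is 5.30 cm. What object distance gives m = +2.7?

3.34 cm

m = −d_i/d_o ⇒ d_i = −m·d_o.
1/f = 1/d_o + 1/d_i = 1/d_o − 1/(m·d_o) = (1 − 1/m)/d_o, so d_o = f(1 − 1/m) = (5.300)(1 − 1/(+2.7)) = 3.34 cm.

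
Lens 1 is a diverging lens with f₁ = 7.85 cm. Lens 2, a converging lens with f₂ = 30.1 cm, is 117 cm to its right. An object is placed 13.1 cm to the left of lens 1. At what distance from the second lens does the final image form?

40.0 cm

Lens 1 is diverging, so f₁ = −7.85 cm.
Lens 1: 1/d_i1 = 1/f₁ − 1/d_o1 = 1/(-7.85) − 1/(13.1) = -0.2037, so d_i1 = -4.909 cm.
The intermediate image is 4.909 cm to the left of lens 1 (virtual), which is 117 − (-4.909) = 121.9 cm to the left of lens 2, so d_o2 = +121.9 cm.
Lens 2: 1/d_i2 = 1/f₂ − 1/d_o2 = 1/(30.1) − 1/(121.9) = 0.02502, so d_i2 = 40.0 cm.
The final image is real, 40.0 cm to the right of lens 2 (overall magnification ≈ -0.12).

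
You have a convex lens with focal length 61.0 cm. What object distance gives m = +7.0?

52.3 cm

m = −d_i/d_o ⇒ d_i = −m·d_o.
1/f = 1/d_o + 1/d_i = 1/d_o − 1/(m·d_o) = (1 − 1/m)/d_o, so d_o = f(1 − 1/m) = (61.00)(1 − 1/(+7.0)) = 52.3 cm.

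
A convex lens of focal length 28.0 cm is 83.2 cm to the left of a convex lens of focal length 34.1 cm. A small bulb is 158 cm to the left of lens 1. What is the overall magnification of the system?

m = +0.487

Lens 1: 1/d_i1 = 1/(28.0) − 1/(158) = 0.02939, so d_i1 = 34.03 cm; m₁ = −d_i1/d_o1 = -0.2154.
d_o2 = 83.2 − (34.03) = 49.17 cm.
Lens 2: 1/d_i2 = 1/(34.1) − 1/(49.17) = 0.008988, so d_i2 = 111.3 cm; m₂ = −d_i2/d_o2 = -2.263.
m = m₁·m₂ = (-0.2154)(-2.263) = +0.487.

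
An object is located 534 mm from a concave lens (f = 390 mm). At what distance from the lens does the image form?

225 mm

For a concave lens, f = -390 mm.
Thin-lens equation: 1/d_i = 1/f − 1/d_o = 1/(-390.0) − 1/(534) = -0.002564 − 0.001873 = -0.004437, so d_i = -225 mm.
The image is virtual, upright and reduced, on the same side as the object.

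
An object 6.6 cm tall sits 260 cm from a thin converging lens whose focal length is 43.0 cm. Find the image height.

1/d_i = 1/f − 1/d_o = 1/(43.00) − 1/(260) = 0.01941, so d_i = 51.52 cm.
m = −d_i/d_o = -0.1982.
|h_i| = |m|·h_o = 0.1982 × 6.6 = 1.31 cm. The image is real, inverted and reduced, on the far side of the lens.

1.31 cm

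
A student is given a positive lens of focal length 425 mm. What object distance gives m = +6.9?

363 mm

m = −d_i/d_o ⇒ d_i = −m·d_o.
1/f = 1/d_o + 1/d_i = 1/d_o − 1/(m·d_o) = (1 − 1/m)/d_o, so d_o = f(1 − 1/m) = (425.0)(1 − 1/(+6.9)) = 363 mm.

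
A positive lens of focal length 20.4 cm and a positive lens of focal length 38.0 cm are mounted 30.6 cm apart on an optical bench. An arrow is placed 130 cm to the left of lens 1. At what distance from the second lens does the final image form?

Lens 1: 1/d_i1 = 1/f₁ − 1/d_o1 = 1/(20.4) − 1/(130) = 0.04133, so d_i1 = 24.20 cm.
The intermediate image is 24.20 cm to the right of lens 1, which is 30.6 − (24.20) = 6.400 cm to the left of lens 2, so d_o2 = +6.400 cm.
Lens 2: 1/d_i2 = 1/f₂ − 1/d_o2 = 1/(38.0) − 1/(6.400) = -0.1299, so d_i2 = -7.70 cm.
The final image is virtual, 7.70 cm to the left of lens 2 (overall magnification ≈ -0.22).

7.70 cm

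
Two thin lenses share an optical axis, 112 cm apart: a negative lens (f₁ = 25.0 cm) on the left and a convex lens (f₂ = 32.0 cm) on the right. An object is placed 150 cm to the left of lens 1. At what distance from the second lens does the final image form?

42.1 cm

Lens 1 is diverging, so f₁ = −25.0 cm.
Lens 1: 1/d_i1 = 1/f₁ − 1/d_o1 = 1/(-25.0) − 1/(150) = -0.04667, so d_i1 = -21.43 cm.
The intermediate image is 21.43 cm to the left of lens 1 (virtual), which is 112 − (-21.43) = 133.4 cm to the left of lens 2, so d_o2 = +133.4 cm.
Lens 2: 1/d_i2 = 1/f₂ − 1/d_o2 = 1/(32.0) − 1/(133.4) = 0.02375, so d_i2 = 42.1 cm.
The final image is real, 42.1 cm to the right of lens 2 (overall magnification ≈ -0.045).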